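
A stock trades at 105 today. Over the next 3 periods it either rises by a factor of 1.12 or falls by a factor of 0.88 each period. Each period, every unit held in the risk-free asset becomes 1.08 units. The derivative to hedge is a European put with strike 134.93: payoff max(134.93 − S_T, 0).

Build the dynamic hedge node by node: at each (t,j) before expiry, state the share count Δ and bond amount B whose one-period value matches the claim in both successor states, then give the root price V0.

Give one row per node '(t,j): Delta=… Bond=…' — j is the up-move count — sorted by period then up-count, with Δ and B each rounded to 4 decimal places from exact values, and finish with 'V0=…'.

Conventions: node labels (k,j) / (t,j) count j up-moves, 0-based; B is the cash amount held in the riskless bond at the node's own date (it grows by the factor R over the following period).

No-arbitrage ⇒ martingale measure with p* = (R−d)/(u−d) = 0.8333.
Expiry values: V(3,0)=63.3754, V(3,1)=43.8606, V(3,2)=19.0234, V(3,3)=0.0000
  t=2,j=0: stock 81.3120 → up 91.0694 (V=43.8606), down 71.5546 (V=63.3754). Price 43.6232; hedge Δ=-1.0000, bond B=124.9352.
  t=2,j=1: stock 103.4880 → up 115.9066 (V=19.0234), down 91.0694 (V=43.8606). Price 21.4472; hedge Δ=-1.0000, bond B=124.9352.
  t=2,j=2: stock 131.7120 → up 147.5174 (V=0.0000), down 115.9066 (V=19.0234). Price 2.9357; hedge Δ=-0.6018, bond B=82.2000.
  t=1,j=0: stock 92.4000 → up 103.4880 (V=21.4472), down 81.3120 (V=43.6232). Price 23.2807; hedge Δ=-1.0000, bond B=115.6807.
  t=1,j=1: stock 117.6000 → up 131.7120 (V=2.9357), down 103.4880 (V=21.4472). Price 5.5750; hedge Δ=-0.6559, bond B=82.7061.
  t=0,j=0: stock 105.0000 → up 117.6000 (V=5.5750), down 92.4000 (V=23.2807). Price 7.8944; hedge Δ=-0.7026, bond B=81.6684.
Verification: the root portfolio costs Δ(0,0)·S0 + B(0,0) = 7.8944, matching V0.

(0,0): Delta=-0.7026 Bond=81.6684
(1,0): Delta=-1.0000 Bond=115.6807
(1,1): Delta=-0.6559 Bond=82.7061
(2,0): Delta=-1.0000 Bond=124.9352
(2,1): Delta=-1.0000 Bond=124.9352
(2,2): Delta=-0.6018 Bond=82.2000
V0=7.8944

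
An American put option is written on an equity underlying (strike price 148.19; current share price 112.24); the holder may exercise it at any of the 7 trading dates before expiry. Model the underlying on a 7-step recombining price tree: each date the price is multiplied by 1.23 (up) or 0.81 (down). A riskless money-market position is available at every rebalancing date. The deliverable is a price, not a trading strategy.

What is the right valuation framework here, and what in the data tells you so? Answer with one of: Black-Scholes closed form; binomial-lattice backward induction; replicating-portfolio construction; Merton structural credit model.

Key observation: early exercise of the strike-148.19 put must be checked at each of the 7 dates (spot 112.24), which forces a node-by-node comparison of intrinsic and continuation value backward from expiry.

framework: binomial-lattice backward induction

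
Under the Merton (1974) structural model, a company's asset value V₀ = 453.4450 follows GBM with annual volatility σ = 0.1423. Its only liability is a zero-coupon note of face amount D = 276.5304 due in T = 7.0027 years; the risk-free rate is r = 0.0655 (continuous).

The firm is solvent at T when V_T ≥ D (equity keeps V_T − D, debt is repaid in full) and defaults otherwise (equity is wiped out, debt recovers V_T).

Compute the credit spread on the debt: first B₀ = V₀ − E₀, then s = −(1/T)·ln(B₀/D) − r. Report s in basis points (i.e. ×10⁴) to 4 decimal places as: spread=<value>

Equity is a call on the firm's assets struck at D = 276.5304:
d₁ = [ln(V₀/D) + (r + σ²/2)T] / (σ√T)
   = [ln(453.4450/276.5304) + (0.0655 + 0.5·0.1423²)·7.0027] / (0.1423·√7.0027)
   = [0.494553 + 0.529577] / 0.376563 = 2.719677
d₂ = d₁ − σ√T = 2.719677 − 0.376563 = 2.343114
N(d₁) = 0.996733,  N(d₂) = 0.990438,  e^(−rT) = 0.632119
E₀ = V₀·N(d₁) − D·e^(−rT)·N(d₂)
   = 453.4450·0.996733 − 276.5304·0.632119·0.990438 = 278.834612
B₀ = V₀ − E₀ = 453.4450 − 278.834612 = 174.610388
spread = −(1/T)·ln(B₀/D) − r = −(1/7.0027)·ln(174.610388/276.5304) − 0.0655 = 0.00015519
in basis points: 0.00015519 × 10⁴ = 1.5519 bp

spread=1.5519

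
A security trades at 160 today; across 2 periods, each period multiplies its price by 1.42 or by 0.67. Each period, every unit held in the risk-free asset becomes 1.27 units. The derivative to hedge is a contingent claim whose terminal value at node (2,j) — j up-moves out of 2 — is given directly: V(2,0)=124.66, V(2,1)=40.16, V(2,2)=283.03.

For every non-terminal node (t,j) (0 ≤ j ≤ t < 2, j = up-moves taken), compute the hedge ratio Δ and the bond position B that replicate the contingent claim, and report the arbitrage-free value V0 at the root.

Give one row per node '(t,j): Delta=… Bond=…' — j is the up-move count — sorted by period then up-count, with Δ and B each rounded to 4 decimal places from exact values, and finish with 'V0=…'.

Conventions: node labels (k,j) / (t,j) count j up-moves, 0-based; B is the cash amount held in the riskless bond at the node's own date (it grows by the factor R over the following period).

(0,0): Delta=1.1640 Bond=-62.8767
(1,0): Delta=-1.0510 Bond=157.5958
(1,1): Delta=1.4253 Bond=-139.2156
V0=123.3659

Since d<R<u, set p* = (R−d)/(u−d) = 0.8000; price each node as the discounted p*-expectation of its children.
Expiry values: V(2,0)=124.6600, V(2,1)=40.1600, V(2,2)=283.0300
  t=1,j=0: stock 107.2000 → up 152.2240 (V=40.1600), down 71.8240 (V=124.6600). Price 44.9291; hedge Δ=-1.0510, bond B=157.5958.
  t=1,j=1: stock 227.2000 → up 322.6240 (V=283.0300), down 152.2240 (V=40.1600). Price 184.6110; hedge Δ=1.4253, bond B=-139.2156.
  t=0,j=0: stock 160.0000 → up 227.2000 (V=184.6110), down 107.2000 (V=44.9291). Price 123.3659; hedge Δ=1.1640, bond B=-62.8767.
Verification: the root portfolio costs Δ(0,0)·S0 + B(0,0) = 123.3659, matching V0.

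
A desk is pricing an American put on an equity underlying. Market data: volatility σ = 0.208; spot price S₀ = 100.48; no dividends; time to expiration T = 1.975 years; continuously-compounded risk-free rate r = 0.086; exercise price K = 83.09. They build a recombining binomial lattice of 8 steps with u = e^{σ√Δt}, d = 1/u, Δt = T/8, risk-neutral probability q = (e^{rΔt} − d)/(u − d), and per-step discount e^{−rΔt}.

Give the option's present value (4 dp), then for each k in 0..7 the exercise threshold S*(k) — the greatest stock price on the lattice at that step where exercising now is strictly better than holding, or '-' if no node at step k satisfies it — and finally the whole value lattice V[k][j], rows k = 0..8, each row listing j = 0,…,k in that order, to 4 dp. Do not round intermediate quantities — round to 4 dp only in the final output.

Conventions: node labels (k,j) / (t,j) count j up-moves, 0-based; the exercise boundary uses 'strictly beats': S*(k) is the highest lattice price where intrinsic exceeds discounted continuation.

price = 1.5584
boundary = - - - - 66.4578 73.6935 66.4578 73.6935
tree:
1.5584
2.9427 0.6048
5.4170 1.2442 0.1602
9.6698 2.5109 0.3649 0.0166
16.6322 4.9418 0.8280 0.0401 0.0000
23.1575 9.3965 1.8705 0.0969 0.0000 0.0000
29.0421 16.6322 4.2047 0.2345 0.0000 0.0000 0.0000
34.3489 23.1575 9.3965 0.5675 0.0000 0.0000 0.0000 0.0000
39.1346 29.0421 16.6322 1.3729 0.0000 0.0000 0.0000 0.0000 0.0000

params: Δt=0.24688 u=1.10888 d=0.90181 q=0.57782 e^(-rΔt)=0.97899
t_8 payoffs: 39.1346 29.0421 16.6322 1.3729 0.0000 0.0000 0.0000 0.0000 0.0000
t_7: node(7,0) S=48.7411 payoff=34.3489 vs cont=32.6034 → 34.3489 [stop]  node(7,1) S=59.9325 payoff=23.1575 vs cont=21.4120 → 23.1575 [stop]  node(7,2) S=73.6935 payoff=9.3965 vs cont=7.6510 → 9.3965 [stop]  node(7,3) S=90.6142 payoff=0.0000 vs cont=0.5675 → 0.5675 [wait]  node(7,4) S=111.4200 payoff=0.0000 vs cont=0.0000 → 0.0000 [wait]  node(7,5) S=137.0030 payoff=0.0000 vs cont=0.0000 → 0.0000 [wait]  node(7,6) S=168.4600 payoff=0.0000 vs cont=0.0000 → 0.0000 [wait]  node(7,7) S=207.1399 payoff=0.0000 vs cont=0.0000 → 0.0000 [wait]  ⇒ S*(7)=73.6935
t_6: node(6,0) S=54.0479 payoff=29.0421 vs cont=27.2966 → 29.0421 [stop]  node(6,1) S=66.4578 payoff=16.6322 vs cont=14.8867 → 16.6322 [stop]  node(6,2) S=81.7171 payoff=1.3729 vs cont=4.2047 → 4.2047 [wait]  node(6,3) S=100.4800 payoff=0.0000 vs cont=0.2345 → 0.2345 [wait]  node(6,4) S=123.5511 payoff=0.0000 vs cont=0.0000 → 0.0000 [wait]  node(6,5) S=151.9195 payoff=0.0000 vs cont=0.0000 → 0.0000 [wait]  node(6,6) S=186.8015 payoff=0.0000 vs cont=0.0000 → 0.0000 [wait]  ⇒ S*(6)=66.4578
t_5: node(5,0) S=59.9325 payoff=23.1575 vs cont=21.4120 → 23.1575 [stop]  node(5,1) S=73.6935 payoff=9.3965 vs cont=9.2528 → 9.3965 [stop]  node(5,2) S=90.6142 payoff=0.0000 vs cont=1.8705 → 1.8705 [wait]  node(5,3) S=111.4200 payoff=0.0000 vs cont=0.0969 → 0.0969 [wait]  node(5,4) S=137.0030 payoff=0.0000 vs cont=0.0000 → 0.0000 [wait]  node(5,5) S=168.4600 payoff=0.0000 vs cont=0.0000 → 0.0000 [wait]  ⇒ S*(5)=73.6935
t_4: node(4,0) S=66.4578 payoff=16.6322 vs cont=14.8867 → 16.6322 [stop]  node(4,1) S=81.7171 payoff=1.3729 vs cont=4.9418 → 4.9418 [wait]  node(4,2) S=100.4800 payoff=0.0000 vs cont=0.8280 → 0.8280 [wait]  node(4,3) S=123.5511 payoff=0.0000 vs cont=0.0401 → 0.0401 [wait]  node(4,4) S=151.9195 payoff=0.0000 vs cont=0.0000 → 0.0000 [wait]  ⇒ S*(4)=66.4578
t_3: node(3,0) S=73.6935 payoff=9.3965 vs cont=9.6698 → 9.6698 [wait]  node(3,1) S=90.6142 payoff=0.0000 vs cont=2.5109 → 2.5109 [wait]  node(3,2) S=111.4200 payoff=0.0000 vs cont=0.3649 → 0.3649 [wait]  node(3,3) S=137.0030 payoff=0.0000 vs cont=0.0166 → 0.0166 [wait]  ⇒ S*(3)=-
t_2: node(2,0) S=81.7171 payoff=1.3729 vs cont=5.4170 → 5.4170 [wait]  node(2,1) S=100.4800 payoff=0.0000 vs cont=1.2442 → 1.2442 [wait]  node(2,2) S=123.5511 payoff=0.0000 vs cont=0.1602 → 0.1602 [wait]  ⇒ S*(2)=-
t_1: node(1,0) S=90.6142 payoff=0.0000 vs cont=2.9427 → 2.9427 [wait]  node(1,1) S=111.4200 payoff=0.0000 vs cont=0.6048 → 0.6048 [wait]  ⇒ S*(1)=-
t_0: node(0,0) S=100.4800 payoff=0.0000 vs cont=1.5584 → 1.5584 [wait]  ⇒ S*(0)=-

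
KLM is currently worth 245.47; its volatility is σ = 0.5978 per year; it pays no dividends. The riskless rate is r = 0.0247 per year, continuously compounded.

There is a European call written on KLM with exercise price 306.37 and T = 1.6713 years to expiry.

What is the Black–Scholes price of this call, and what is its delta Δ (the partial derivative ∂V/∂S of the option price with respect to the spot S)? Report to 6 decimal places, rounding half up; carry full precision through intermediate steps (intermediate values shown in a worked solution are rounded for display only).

σ√T = 0.5978·√1.6713 = 0.772828
d₁ = (ln(S/K) + (r+σ²/2)T) / (σ√T) = (ln(245.47/306.37) + (0.0247+0.5978²/2)·1.6713) / 0.772828 = (-0.221619 + 0.339913) / 0.772828 = 0.153067
d₂ = d₁ − σ√T = 0.153067 − 0.772828 = -0.619762
e^{−rT} = 0.959559
N(d₁) = 0.560827,  N(d₂) = 0.267707
Call price V = S·N(d₁) − K·e^{−rT}·N(d₂) = 137.666237 − 78.700644 = 58.965593
Δ = N(d₁) = 0.560827

price = 58.965593
Δ = 0.560827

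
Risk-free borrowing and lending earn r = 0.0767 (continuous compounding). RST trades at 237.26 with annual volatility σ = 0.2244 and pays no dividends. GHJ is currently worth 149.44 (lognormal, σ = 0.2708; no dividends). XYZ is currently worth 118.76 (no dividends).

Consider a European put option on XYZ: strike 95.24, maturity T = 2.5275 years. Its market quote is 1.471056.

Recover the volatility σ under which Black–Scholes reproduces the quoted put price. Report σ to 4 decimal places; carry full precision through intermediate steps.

sigma = 0.2037

At σ = 0.2037 the Black–Scholes value reproduces the quote:
σ√T = 0.2037·√2.5275 = 0.323845
d₁ = (ln(S/K) + (r+σ²/2)T) / (σ√T) = (ln(118.76/95.24) + (0.0767+0.2037²/2)·2.5275) / 0.323845 = (0.220705 + 0.246297) / 0.323845 = 1.442055
d₂ = d₁ − σ√T = 1.442055 − 0.323845 = 1.118210
e^{−rT} = 0.823774
N(−d₁) = 0.074643,  N(−d₂) = 0.131739
V = K·e^{−rT}·N(−d₂) − S·N(−d₁) = 10.335717 − 8.864661 = 1.471056 (equal to the quote); since ∂V/∂σ > 0 for all σ, the implied volatility is unique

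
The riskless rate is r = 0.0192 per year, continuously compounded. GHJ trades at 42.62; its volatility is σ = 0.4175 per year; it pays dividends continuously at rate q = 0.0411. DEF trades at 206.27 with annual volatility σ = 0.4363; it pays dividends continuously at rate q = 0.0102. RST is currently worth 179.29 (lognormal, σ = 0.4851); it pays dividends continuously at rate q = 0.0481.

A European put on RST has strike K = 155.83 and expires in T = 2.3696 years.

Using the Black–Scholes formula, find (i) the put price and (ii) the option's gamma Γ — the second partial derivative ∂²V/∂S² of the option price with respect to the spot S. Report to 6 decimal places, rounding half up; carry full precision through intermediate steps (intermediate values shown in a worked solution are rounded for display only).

σ√T = 0.4851·√2.3696 = 0.746739
d₁ = (ln(S/K) + (r−q+σ²/2)T) / (σ√T) = (ln(179.29/155.83) + (0.0192−0.0481+0.4851²/2)·2.3696) / 0.746739 = (0.140239 + 0.210328) / 0.746739 = 0.469464
d₂ = d₁ − σ√T = 0.469464 − 0.746739 = -0.277275
e^{−rT} = 0.955523
e^{−qT} = 0.892278
N(−d₁) = 0.319369,  N(−d₂) = 0.609216
Put price V = K·e^{−rT}·N(−d₂) − S·e^{−qT}·N(−d₁) = 90.711683 − 51.091534 = 39.620149
φ(d₁) = (1/√(2π))·e^{−d₁²/2} = 0.357315
Γ = e^{−qT}·φ(d₁) / (S·σ·√T) = 0.002381

price = 39.620149
Γ = 0.002381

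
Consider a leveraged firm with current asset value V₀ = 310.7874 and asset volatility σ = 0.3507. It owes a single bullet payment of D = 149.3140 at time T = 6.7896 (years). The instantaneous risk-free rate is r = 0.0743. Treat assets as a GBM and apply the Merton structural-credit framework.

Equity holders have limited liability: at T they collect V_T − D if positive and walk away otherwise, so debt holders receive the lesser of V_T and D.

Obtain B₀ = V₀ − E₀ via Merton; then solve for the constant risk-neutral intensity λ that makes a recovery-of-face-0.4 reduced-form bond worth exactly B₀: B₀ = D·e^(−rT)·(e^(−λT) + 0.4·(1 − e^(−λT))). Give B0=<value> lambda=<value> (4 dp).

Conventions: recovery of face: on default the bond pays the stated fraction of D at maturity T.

B0=84.3969 lambda=0.0166

Apply the equity-as-call identities (strike 149.3140, horizon 6.7896 years):
d₁ = [ln(V₀/D) + (r + σ²/2)T] / (σ√T)
   = [ln(310.7874/149.3140) + (0.0743 + 0.5·0.3507²)·6.7896] / (0.3507·√6.7896)
   = [0.733058 + 0.921995] / 0.913814 = 1.811148
d₂ = d₁ − σ√T = 1.811148 − 0.913814 = 0.897334
N(d₁) = 0.964941,  N(d₂) = 0.815230,  e^(−rT) = 0.603827
E₀ = V₀·N(d₁) − D·e^(−rT)·N(d₂)
   = 310.7874·0.964941 − 149.3140·0.603827·0.815230 = 226.390535
B₀ = V₀ − E₀ = 310.7874 − 226.390535 = 84.396865
e^(−λT) = (B₀·e^(rT)/D − 0.4)/(1 − 0.4) = (84.3969·1.656103/149.3140 − 0.4)/0.6 = 0.89346794
λ = −ln(0.89346794)/6.7896 = 0.016591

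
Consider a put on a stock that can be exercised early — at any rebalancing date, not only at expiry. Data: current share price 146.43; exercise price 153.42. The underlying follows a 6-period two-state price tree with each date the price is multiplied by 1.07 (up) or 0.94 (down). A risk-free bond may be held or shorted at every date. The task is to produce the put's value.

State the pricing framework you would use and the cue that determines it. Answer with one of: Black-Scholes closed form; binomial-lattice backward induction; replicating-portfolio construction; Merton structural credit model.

Key observation: the exercise right at every one of the 6 steps is what matters: each node needs max(153.42 − S, continuation), which only the stepwise tree valuation starting from spot 146.43 delivers.

framework: binomial-lattice backward induction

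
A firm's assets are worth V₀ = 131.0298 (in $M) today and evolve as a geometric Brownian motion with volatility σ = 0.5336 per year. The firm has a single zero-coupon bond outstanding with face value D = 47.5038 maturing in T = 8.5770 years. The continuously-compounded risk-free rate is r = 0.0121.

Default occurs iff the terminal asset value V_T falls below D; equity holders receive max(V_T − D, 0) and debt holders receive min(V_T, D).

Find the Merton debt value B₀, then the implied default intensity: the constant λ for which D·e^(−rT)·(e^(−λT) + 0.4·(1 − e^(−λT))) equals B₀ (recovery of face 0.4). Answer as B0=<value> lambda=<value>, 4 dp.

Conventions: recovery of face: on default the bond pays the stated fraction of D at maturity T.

Equity is a call on the firm's assets struck at D = 47.5038:
d₁ = [ln(V₀/D) + (r + σ²/2)T] / (σ√T)
   = [ln(131.0298/47.5038) + (0.0121 + 0.5·0.5336²)·8.5770] / (0.5336·√8.5770)
   = [1.014615 + 1.324842] / 1.562728 = 1.497034
d₂ = d₁ − σ√T = 1.497034 − 1.562728 = -0.065695
N(d₁) = 0.932808,  N(d₂) = 0.473810,  e^(−rT) = 0.901422
E₀ = V₀·N(d₁) − D·e^(−rT)·N(d₂)
   = 131.0298·0.932808 − 47.5038·0.901422·0.473810 = 101.936591
B₀ = V₀ − E₀ = 131.0298 − 101.936591 = 29.093209
e^(−λT) = (B₀·e^(rT)/D − 0.4)/(1 − 0.4) = (29.0932·1.109358/47.5038 − 0.4)/0.6 = 0.46569122
λ = −ln(0.46569122)/8.5770 = 0.089103

B0=29.0932 lambda=0.0891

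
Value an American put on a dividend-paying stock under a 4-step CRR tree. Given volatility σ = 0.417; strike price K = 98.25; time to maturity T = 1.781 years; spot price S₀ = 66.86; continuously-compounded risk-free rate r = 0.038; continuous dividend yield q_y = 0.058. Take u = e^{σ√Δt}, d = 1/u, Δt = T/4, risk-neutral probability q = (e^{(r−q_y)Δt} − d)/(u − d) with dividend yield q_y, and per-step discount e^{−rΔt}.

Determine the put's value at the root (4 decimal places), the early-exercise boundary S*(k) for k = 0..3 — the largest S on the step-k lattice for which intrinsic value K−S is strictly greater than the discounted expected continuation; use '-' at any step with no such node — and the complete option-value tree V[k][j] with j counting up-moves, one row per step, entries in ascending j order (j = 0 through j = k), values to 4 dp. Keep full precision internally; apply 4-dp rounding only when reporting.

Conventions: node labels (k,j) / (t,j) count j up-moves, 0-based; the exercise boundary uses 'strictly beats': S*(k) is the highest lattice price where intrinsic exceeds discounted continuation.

Δt=0.44525, u=1.32082, d=0.75711, q=0.41516, disc=e^(-rΔt)=0.98322
k=4 terminal: V=max(K-S,0) → 76.2819 59.9252 31.3900 0.0000 0.0000
k=3: j=0 S=29.0159 intr=69.2341 cont=68.3254 V=69.2341[EX]; j=1 S=50.6201 intr=47.6299 cont=47.2720 V=47.6299[EX]; j=2 S=88.3099 intr=9.9401 cont=18.0503 V=18.0503[hold]; j=3 S=154.0622 intr=0.0000 cont=0.0000 V=0.0000[hold]  S*(3)=50.6201
k=2: j=0 S=38.3248 intr=59.9252 cont=59.2539 V=59.9252[EX]; j=1 S=66.8600 intr=31.3900 cont=34.7567 V=34.7567[hold]; j=2 S=116.6414 intr=0.0000 cont=10.3795 V=10.3795[hold]  S*(2)=38.3248
k=1: j=0 S=50.6201 intr=47.6299 cont=48.6463 V=48.6463[hold]; j=1 S=88.3099 intr=9.9401 cont=24.2230 V=24.2230[hold]  S*(1)=-
k=0: j=0 S=66.8600 intr=31.3900 cont=37.8608 V=37.8608[hold]  S*(0)=-

price = 37.8608
boundary = - - 38.3248 50.6201
tree:
37.8608
48.6463 24.2230
59.9252 34.7567 10.3795
69.2341 47.6299 18.0503 0.0000
76.2819 59.9252 31.3900 0.0000 0.0000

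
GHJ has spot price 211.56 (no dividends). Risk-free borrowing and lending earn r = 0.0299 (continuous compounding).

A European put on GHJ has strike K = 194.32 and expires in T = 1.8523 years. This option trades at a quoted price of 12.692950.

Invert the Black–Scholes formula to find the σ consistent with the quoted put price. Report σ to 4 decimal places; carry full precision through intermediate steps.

At σ = 0.2253 the Black–Scholes value reproduces the quote:
σ√T = 0.2253·√1.8523 = 0.306632
d₁ = (ln(S/K) + (r+σ²/2)T) / (σ√T) = (ln(211.56/194.32) + (0.0299+0.2253²/2)·1.8523) / 0.306632 = (0.085002 + 0.102395) / 0.306632 = 0.611149
d₂ = d₁ − σ√T = 0.611149 − 0.306632 = 0.304517
e^{−rT} = 0.946122
N(−d₁) = 0.270550,  N(−d₂) = 0.380367
V = K·e^{−rT}·N(−d₂) − S·N(−d₁) = 69.930604 − 57.237654 = 12.692950 (the quoted price), and the Black–Scholes price is strictly increasing in σ, so σ is unique

sigma = 0.2253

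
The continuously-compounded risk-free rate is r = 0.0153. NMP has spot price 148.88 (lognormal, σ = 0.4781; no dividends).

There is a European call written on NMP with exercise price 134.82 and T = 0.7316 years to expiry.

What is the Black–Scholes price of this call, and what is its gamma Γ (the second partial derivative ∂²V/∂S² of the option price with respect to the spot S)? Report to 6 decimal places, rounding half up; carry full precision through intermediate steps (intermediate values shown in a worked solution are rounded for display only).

price = 31.455646
Γ = 0.005855

σ√T = 0.4781·√0.7316 = 0.408936
d₁ = (ln(S/K) + (r+σ²/2)T) / (σ√T) = (ln(148.88/134.82) + (0.0153+0.4781²/2)·0.7316) / 0.408936 = (0.099200 + 0.094808) / 0.408936 = 0.474421
d₂ = d₁ − σ√T = 0.474421 − 0.408936 = 0.065485
e^{−rT} = 0.988869
N(d₁) = 0.682400,  N(d₂) = 0.526106
Call price V = S·N(d₁) − K·e^{−rT}·N(d₂) = 101.595736 − 70.140089 = 31.455646
φ(d₁) = (1/√(2π))·e^{−d₁²/2} = 0.356480
Γ = φ(d₁) / (S·σ·√T) = 0.005855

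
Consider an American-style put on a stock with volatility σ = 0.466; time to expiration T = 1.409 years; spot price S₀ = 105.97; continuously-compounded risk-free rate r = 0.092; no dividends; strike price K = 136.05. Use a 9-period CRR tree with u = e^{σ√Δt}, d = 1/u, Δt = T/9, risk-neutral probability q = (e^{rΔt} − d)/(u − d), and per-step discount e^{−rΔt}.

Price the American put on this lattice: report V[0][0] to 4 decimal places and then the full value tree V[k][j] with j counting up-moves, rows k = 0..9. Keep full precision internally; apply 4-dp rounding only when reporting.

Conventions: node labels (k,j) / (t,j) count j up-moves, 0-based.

price = 36.4591
tree:
36.4591
48.5038 25.1525
62.7625 35.2760 15.4878
75.1028 47.9235 23.3149 7.8989
85.3652 62.7625 34.0470 12.9707 2.9186
93.8997 75.1028 47.9235 20.7868 5.3192 0.5373
100.9970 85.3652 62.7625 32.2657 9.6006 1.0754 0.0000
106.8994 93.8997 75.1028 47.9235 17.1222 2.1525 0.0000 0.0000
111.8078 100.9970 85.3652 62.7625 30.0800 4.3084 0.0000 0.0000 0.0000
115.8898 106.8994 93.8997 75.1028 47.9235 8.6236 0.0000 0.0000 0.0000 0.0000

params: Δt=0.15656 u=1.20248 d=0.83162 q=0.49315 e^(-rΔt)=0.98570
t_9 payoffs: 115.8898 106.8994 93.8997 75.1028 47.9235 8.6236 0.0000 0.0000 0.0000 0.0000
k=8: node(8,0) S=24.2422 payoff=111.8078 vs cont=109.8623 → 111.8078 [stop]  node(8,1) S=35.0530 payoff=100.9970 vs cont=99.0515 → 100.9970 [stop]  node(8,2) S=50.6848 payoff=85.3652 vs cont=83.4197 → 85.3652 [stop]  node(8,3) S=73.2875 payoff=62.7625 vs cont=60.8170 → 62.7625 [stop]  node(8,4) S=105.9700 payoff=30.0800 vs cont=28.1345 → 30.0800 [stop]  node(8,5) S=153.2271 payoff=0.0000 vs cont=4.3084 → 4.3084 [wait]  node(8,6) S=221.5585 payoff=0.0000 vs cont=0.0000 → 0.0000 [wait]  node(8,7) S=320.3622 payoff=0.0000 vs cont=0.0000 → 0.0000 [wait]  node(8,8) S=463.2272 payoff=0.0000 vs cont=0.0000 → 0.0000 [wait]
k=7: node(7,0) S=29.1506 payoff=106.8994 vs cont=104.9539 → 106.8994 [stop]  node(7,1) S=42.1503 payoff=93.8997 vs cont=91.9542 → 93.8997 [stop]  node(7,2) S=60.9472 payoff=75.1028 vs cont=73.1573 → 75.1028 [stop]  node(7,3) S=88.1265 payoff=47.9235 vs cont=45.9780 → 47.9235 [stop]  node(7,4) S=127.4264 payoff=8.6236 vs cont=17.1222 → 17.1222 [wait]  node(7,5) S=184.2520 payoff=0.0000 vs cont=2.1525 → 2.1525 [wait]  node(7,6) S=266.4188 payoff=0.0000 vs cont=0.0000 → 0.0000 [wait]  node(7,7) S=385.2278 payoff=0.0000 vs cont=0.0000 → 0.0000 [wait]
k=6: node(6,0) S=35.0530 payoff=100.9970 vs cont=99.0515 → 100.9970 [stop]  node(6,1) S=50.6848 payoff=85.3652 vs cont=83.4197 → 85.3652 [stop]  node(6,2) S=73.2875 payoff=62.7625 vs cont=60.8170 → 62.7625 [stop]  node(6,3) S=105.9700 payoff=30.0800 vs cont=32.2657 → 32.2657 [wait]  node(6,4) S=153.2271 payoff=0.0000 vs cont=9.6006 → 9.6006 [wait]  node(6,5) S=221.5585 payoff=0.0000 vs cont=1.0754 → 1.0754 [wait]  node(6,6) S=320.3622 payoff=0.0000 vs cont=0.0000 → 0.0000 [wait]
k=5: node(5,0) S=42.1503 payoff=93.8997 vs cont=91.9542 → 93.8997 [stop]  node(5,1) S=60.9472 payoff=75.1028 vs cont=73.1573 → 75.1028 [stop]  node(5,2) S=88.1265 payoff=47.9235 vs cont=47.0405 → 47.9235 [stop]  node(5,3) S=127.4264 payoff=8.6236 vs cont=20.7868 → 20.7868 [wait]  node(5,4) S=184.2520 payoff=0.0000 vs cont=5.3192 → 5.3192 [wait]  node(5,5) S=266.4188 payoff=0.0000 vs cont=0.5373 → 0.5373 [wait]
k=4: node(4,0) S=50.6848 payoff=85.3652 vs cont=83.4197 → 85.3652 [stop]  node(4,1) S=73.2875 payoff=62.7625 vs cont=60.8170 → 62.7625 [stop]  node(4,2) S=105.9700 payoff=30.0800 vs cont=34.0470 → 34.0470 [wait]  node(4,3) S=153.2271 payoff=0.0000 vs cont=12.9707 → 12.9707 [wait]  node(4,4) S=221.5585 payoff=0.0000 vs cont=2.9186 → 2.9186 [wait]
k=3: node(3,0) S=60.9472 payoff=75.1028 vs cont=73.1573 → 75.1028 [stop]  node(3,1) S=88.1265 payoff=47.9235 vs cont=47.9064 → 47.9235 [stop]  node(3,2) S=127.4264 payoff=8.6236 vs cont=23.3149 → 23.3149 [wait]  node(3,3) S=184.2520 payoff=0.0000 vs cont=7.8989 → 7.8989 [wait]
k=2: node(2,0) S=73.2875 payoff=62.7625 vs cont=60.8170 → 62.7625 [stop]  node(2,1) S=105.9700 payoff=30.0800 vs cont=35.2760 → 35.2760 [wait]  node(2,2) S=153.2271 payoff=0.0000 vs cont=15.4878 → 15.4878 [wait]
k=1: node(1,0) S=88.1265 payoff=47.9235 vs cont=48.5038 → 48.5038 [wait]  node(1,1) S=127.4264 payoff=8.6236 vs cont=25.1525 → 25.1525 [wait]
k=0: node(0,0) S=105.9700 payoff=30.0800 vs cont=36.4591 → 36.4591 [wait]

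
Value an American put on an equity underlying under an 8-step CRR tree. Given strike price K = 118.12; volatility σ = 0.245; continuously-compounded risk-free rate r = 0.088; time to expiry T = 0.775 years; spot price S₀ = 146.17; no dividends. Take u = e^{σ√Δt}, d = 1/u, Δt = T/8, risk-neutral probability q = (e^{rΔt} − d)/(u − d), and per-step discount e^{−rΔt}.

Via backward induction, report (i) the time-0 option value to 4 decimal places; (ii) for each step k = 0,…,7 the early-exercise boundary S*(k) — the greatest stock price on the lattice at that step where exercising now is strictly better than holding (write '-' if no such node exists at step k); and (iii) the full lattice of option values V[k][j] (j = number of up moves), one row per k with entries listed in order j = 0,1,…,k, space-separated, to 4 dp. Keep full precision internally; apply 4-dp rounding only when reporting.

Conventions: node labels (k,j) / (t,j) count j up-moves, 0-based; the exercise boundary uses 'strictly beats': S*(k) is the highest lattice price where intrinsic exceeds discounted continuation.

price = 1.3789
boundary = - - - - - 99.8323 92.5026 99.8323
tree:
1.3789
2.4455 0.4813
4.2419 0.9359 0.0971
7.1604 1.7934 0.2115 0.0000
11.6867 3.3724 0.4608 0.0000 0.0000
18.2877 6.1822 1.0038 0.0000 0.0000 0.0000
25.6174 10.9312 2.1867 0.0000 0.0000 0.0000 0.0000
32.4090 18.2877 4.7635 0.0000 0.0000 0.0000 0.0000 0.0000
38.7020 25.6174 10.3771 0.0000 0.0000 0.0000 0.0000 0.0000 0.0000

params: Δt=0.09688 u=1.07924 d=0.92658 q=0.53703 e^(-rΔt)=0.99151
t_8 payoffs: 38.7020 25.6174 10.3771 0.0000 0.0000 0.0000 0.0000 0.0000 0.0000
t_7: node(7,0) S=85.7110 payoff=32.4090 vs cont=31.4063 → 32.4090 [stop]  node(7,1) S=99.8323 payoff=18.2877 vs cont=17.2850 → 18.2877 [stop]  node(7,2) S=116.2803 payoff=1.8397 vs cont=4.7635 → 4.7635 [wait]  node(7,3) S=135.4381 payoff=0.0000 vs cont=0.0000 → 0.0000 [wait]  node(7,4) S=157.7523 payoff=0.0000 vs cont=0.0000 → 0.0000 [wait]  node(7,5) S=183.7429 payoff=0.0000 vs cont=0.0000 → 0.0000 [wait]  node(7,6) S=214.0155 payoff=0.0000 vs cont=0.0000 → 0.0000 [wait]  node(7,7) S=249.2758 payoff=0.0000 vs cont=0.0000 → 0.0000 [wait]  ⇒ S*(7)=99.8323
t_6: node(6,0) S=92.5026 payoff=25.6174 vs cont=24.6147 → 25.6174 [stop]  node(6,1) S=107.7429 payoff=10.3771 vs cont=10.9312 → 10.9312 [wait]  node(6,2) S=125.4941 payoff=0.0000 vs cont=2.1867 → 2.1867 [wait]  node(6,3) S=146.1700 payoff=0.0000 vs cont=0.0000 → 0.0000 [wait]  node(6,4) S=170.2523 payoff=0.0000 vs cont=0.0000 → 0.0000 [wait]  node(6,5) S=198.3023 payoff=0.0000 vs cont=0.0000 → 0.0000 [wait]  node(6,6) S=230.9738 payoff=0.0000 vs cont=0.0000 → 0.0000 [wait]  ⇒ S*(6)=92.5026
t_5: node(5,0) S=99.8323 payoff=18.2877 vs cont=17.5800 → 18.2877 [stop]  node(5,1) S=116.2803 payoff=1.8397 vs cont=6.1822 → 6.1822 [wait]  node(5,2) S=135.4381 payoff=0.0000 vs cont=1.0038 → 1.0038 [wait]  node(5,3) S=157.7523 payoff=0.0000 vs cont=0.0000 → 0.0000 [wait]  node(5,4) S=183.7429 payoff=0.0000 vs cont=0.0000 → 0.0000 [wait]  node(5,5) S=214.0155 payoff=0.0000 vs cont=0.0000 → 0.0000 [wait]  ⇒ S*(5)=99.8323
t_4: node(4,0) S=107.7429 payoff=10.3771 vs cont=11.6867 → 11.6867 [wait]  node(4,1) S=125.4941 payoff=0.0000 vs cont=3.3724 → 3.3724 [wait]  node(4,2) S=146.1700 payoff=0.0000 vs cont=0.4608 → 0.4608 [wait]  node(4,3) S=170.2523 payoff=0.0000 vs cont=0.0000 → 0.0000 [wait]  node(4,4) S=198.3023 payoff=0.0000 vs cont=0.0000 → 0.0000 [wait]  ⇒ S*(4)=-
t_3: node(3,0) S=116.2803 payoff=1.8397 vs cont=7.1604 → 7.1604 [wait]  node(3,1) S=135.4381 payoff=0.0000 vs cont=1.7934 → 1.7934 [wait]  node(3,2) S=157.7523 payoff=0.0000 vs cont=0.2115 → 0.2115 [wait]  node(3,3) S=183.7429 payoff=0.0000 vs cont=0.0000 → 0.0000 [wait]  ⇒ S*(3)=-
t_2: node(2,0) S=125.4941 payoff=0.0000 vs cont=4.2419 → 4.2419 [wait]  node(2,1) S=146.1700 payoff=0.0000 vs cont=0.9359 → 0.9359 [wait]  node(2,2) S=170.2523 payoff=0.0000 vs cont=0.0971 → 0.0971 [wait]  ⇒ S*(2)=-
t_1: node(1,0) S=135.4381 payoff=0.0000 vs cont=2.4455 → 2.4455 [wait]  node(1,1) S=157.7523 payoff=0.0000 vs cont=0.4813 → 0.4813 [wait]  ⇒ S*(1)=-
t_0: node(0,0) S=146.1700 payoff=0.0000 vs cont=1.3789 → 1.3789 [wait]  ⇒ S*(0)=-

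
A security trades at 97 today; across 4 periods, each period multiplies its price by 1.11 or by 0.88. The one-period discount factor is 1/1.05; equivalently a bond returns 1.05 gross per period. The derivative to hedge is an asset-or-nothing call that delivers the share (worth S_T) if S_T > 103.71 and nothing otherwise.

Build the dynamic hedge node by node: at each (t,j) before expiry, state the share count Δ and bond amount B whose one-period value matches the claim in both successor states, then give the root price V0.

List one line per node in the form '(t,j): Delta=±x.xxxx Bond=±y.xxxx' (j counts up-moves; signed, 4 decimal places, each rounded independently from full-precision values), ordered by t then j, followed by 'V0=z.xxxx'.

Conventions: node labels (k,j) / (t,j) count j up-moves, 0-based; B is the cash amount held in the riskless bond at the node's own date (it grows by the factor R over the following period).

(0,0): Delta=2.4097 Bond=-157.1114
(1,0): Delta=2.9465 Bond=-210.7912
(1,1): Delta=2.2594 Bond=-148.7938
(2,0): Delta=0.0000 Bond=0.0000
(2,1): Delta=3.7709 Bond=-299.4475
(2,2): Delta=1.8365 Bond=-105.6873
(3,0): Delta=0.0000 Bond=0.0000
(3,1): Delta=0.0000 Bond=0.0000
(3,2): Delta=4.8261 Bond=-425.3916
(3,3): Delta=1.0000 Bond=0.0000
V0=76.6250

No-arbitrage ⇒ martingale measure with p* = (R−d)/(u−d) = 0.7391.
Expiry values: V(4,0)=0.0000, V(4,1)=0.0000, V(4,2)=0.0000, V(4,3)=116.7410, V(4,4)=147.2528
Node (3,0) S=66.1028: V=(p*·0.0000+(1−p*)·0.0000)/1.05=0.0000; Δ=(0.0000−0.0000)/(73.3741−58.1704)=0.0000; B=V−Δ·S=0.0000
Node (3,1) S=83.3796: V=(p*·0.0000+(1−p*)·0.0000)/1.05=0.0000; Δ=(0.0000−0.0000)/(92.5514−73.3741)=0.0000; B=V−Δ·S=0.0000
Node (3,2) S=105.1721: V=(p*·116.7410+(1−p*)·0.0000)/1.05=82.1779; Δ=(116.7410−0.0000)/(116.7410−92.5514)=4.8261; B=V−Δ·S=-425.3916
Node (3,3) S=132.6602: V=(p*·147.2528+(1−p*)·116.7410)/1.05=132.6602; Δ=(147.2528−116.7410)/(147.2528−116.7410)=1.0000; B=V−Δ·S=0.0000
Node (2,0) S=75.1168: V=(p*·0.0000+(1−p*)·0.0000)/1.05=0.0000; Δ=(0.0000−0.0000)/(83.3796−66.1028)=0.0000; B=V−Δ·S=0.0000
Node (2,1) S=94.7496: V=(p*·82.1779+(1−p*)·0.0000)/1.05=57.8478; Δ=(82.1779−0.0000)/(105.1721−83.3796)=3.7709; B=V−Δ·S=-299.4475
Node (2,2) S=119.5137: V=(p*·132.6602+(1−p*)·82.1779)/1.05=113.8009; Δ=(132.6602−82.1779)/(132.6602−105.1721)=1.8365; B=V−Δ·S=-105.6873
Node (1,0) S=85.3600: V=(p*·57.8478+(1−p*)·0.0000)/1.05=40.7210; Δ=(57.8478−0.0000)/(94.7496−75.1168)=2.9465; B=V−Δ·S=-210.7912
Node (1,1) S=107.6700: V=(p*·113.8009+(1−p*)·57.8478)/1.05=94.4804; Δ=(113.8009−57.8478)/(119.5137−94.7496)=2.2594; B=V−Δ·S=-148.7938
Node (0,0) S=97.0000: V=(p*·94.4804+(1−p*)·40.7210)/1.05=76.6250; Δ=(94.4804−40.7210)/(107.6700−85.3600)=2.4097; B=V−Δ·S=-157.1114
Check: Δ(0,0)·S0 + B(0,0) = 76.6250 = V0.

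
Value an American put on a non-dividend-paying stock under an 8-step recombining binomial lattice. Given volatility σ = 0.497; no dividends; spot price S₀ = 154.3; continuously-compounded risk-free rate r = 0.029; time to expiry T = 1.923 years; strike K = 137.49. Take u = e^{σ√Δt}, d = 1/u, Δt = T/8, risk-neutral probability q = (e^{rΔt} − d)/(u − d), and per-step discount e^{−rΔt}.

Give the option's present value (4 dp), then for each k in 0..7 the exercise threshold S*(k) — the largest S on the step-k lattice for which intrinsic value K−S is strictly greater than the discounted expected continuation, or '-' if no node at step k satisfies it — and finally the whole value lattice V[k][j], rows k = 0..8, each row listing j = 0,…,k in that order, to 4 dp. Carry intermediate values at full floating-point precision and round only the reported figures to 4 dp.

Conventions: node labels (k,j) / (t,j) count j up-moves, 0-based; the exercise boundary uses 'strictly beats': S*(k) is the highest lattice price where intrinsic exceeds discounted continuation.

Δt=0.24038, u=1.27592, d=0.78375, q=0.45360, disc=e^(-rΔt)=0.99305
k=8 terminal: V=max(K-S,0) → 115.5230 101.7281 79.2705 42.7099 0.0000 0.0000 0.0000 0.0000 0.0000
k=7: j=0 S=28.0282 intr=109.4618 cont=108.5067 V=109.4618[EX]; j=1 S=45.6294 intr=91.8606 cont=90.9055 V=91.8606[EX]; j=2 S=74.2836 intr=63.2064 cont=62.2513 V=63.2064[EX]; j=3 S=120.9321 intr=16.5579 cont=23.1748 V=23.1748[hold]; j=4 S=196.8748 intr=0.0000 cont=0.0000 V=0.0000[hold]; j=5 S=320.5079 intr=0.0000 cont=0.0000 V=0.0000[hold]; j=6 S=521.7799 intr=0.0000 cont=0.0000 V=0.0000[hold]; j=7 S=849.4463 intr=0.0000 cont=0.0000 V=0.0000[hold]  S*(7)=74.2836
k=6: j=0 S=35.7619 intr=101.7281 cont=100.7730 V=101.7281[EX]; j=1 S=58.2195 intr=79.2705 cont=78.3154 V=79.2705[EX]; j=2 S=94.7801 intr=42.7099 cont=44.7353 V=44.7353[hold]; j=3 S=154.3000 intr=0.0000 cont=12.5748 V=12.5748[hold]; j=4 S=251.1970 intr=0.0000 cont=0.0000 V=0.0000[hold]; j=5 S=408.9433 intr=0.0000 cont=0.0000 V=0.0000[hold]; j=6 S=665.7507 intr=0.0000 cont=0.0000 V=0.0000[hold]  S*(6)=58.2195
k=5: j=0 S=45.6294 intr=91.8606 cont=90.9055 V=91.8606[EX]; j=1 S=74.2836 intr=63.2064 cont=63.1636 V=63.2064[EX]; j=2 S=120.9321 intr=16.5579 cont=29.9380 V=29.9380[hold]; j=3 S=196.8748 intr=0.0000 cont=6.8232 V=6.8232[hold]; j=4 S=320.5079 intr=0.0000 cont=0.0000 V=0.0000[hold]; j=5 S=521.7799 intr=0.0000 cont=0.0000 V=0.0000[hold]  S*(5)=74.2836
k=4: j=0 S=58.2195 intr=79.2705 cont=78.3154 V=79.2705[EX]; j=1 S=94.7801 intr=42.7099 cont=47.7818 V=47.7818[hold]; j=2 S=154.3000 intr=0.0000 cont=19.3181 V=19.3181[hold]; j=3 S=251.1970 intr=0.0000 cont=3.7023 V=3.7023[hold]; j=4 S=408.9433 intr=0.0000 cont=0.0000 V=0.0000[hold]  S*(4)=58.2195
k=3: j=0 S=74.2836 intr=63.2064 cont=64.5359 V=64.5359[hold]; j=1 S=120.9321 intr=16.5579 cont=34.6286 V=34.6286[hold]; j=2 S=196.8748 intr=0.0000 cont=12.1499 V=12.1499[hold]; j=3 S=320.5079 intr=0.0000 cont=2.0089 V=2.0089[hold]  S*(3)=-
k=2: j=0 S=94.7801 intr=42.7099 cont=50.6160 V=50.6160[hold]; j=1 S=154.3000 intr=0.0000 cont=24.2626 V=24.2626[hold]; j=2 S=251.1970 intr=0.0000 cont=7.4976 V=7.4976[hold]  S*(2)=-
k=1: j=0 S=120.9321 intr=16.5579 cont=38.3937 V=38.3937[hold]; j=1 S=196.8748 intr=0.0000 cont=16.5424 V=16.5424[hold]  S*(1)=-
k=0: j=0 S=154.3000 intr=0.0000 cont=28.2842 V=28.2842[hold]  S*(0)=-

price = 28.2842
boundary = - - - - 58.2195 74.2836 58.2195 74.2836
tree:
28.2842
38.3937 16.5424
50.6160 24.2626 7.4976
64.5359 34.6286 12.1499 2.0089
79.2705 47.7818 19.3181 3.7023 0.0000
91.8606 63.2064 29.9380 6.8232 0.0000 0.0000
101.7281 79.2705 44.7353 12.5748 0.0000 0.0000 0.0000
109.4618 91.8606 63.2064 23.1748 0.0000 0.0000 0.0000 0.0000
115.5230 101.7281 79.2705 42.7099 0.0000 0.0000 0.0000 0.0000 0.0000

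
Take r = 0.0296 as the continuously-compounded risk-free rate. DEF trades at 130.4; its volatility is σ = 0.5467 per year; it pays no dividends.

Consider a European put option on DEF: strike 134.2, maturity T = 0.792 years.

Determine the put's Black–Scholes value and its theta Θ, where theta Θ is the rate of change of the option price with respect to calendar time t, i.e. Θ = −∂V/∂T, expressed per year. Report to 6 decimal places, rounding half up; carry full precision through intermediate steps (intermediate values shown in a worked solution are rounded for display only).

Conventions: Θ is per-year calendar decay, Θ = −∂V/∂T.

price = 25.476047
Θ = -13.223700

σ√T = 0.5467·√0.792 = 0.486532
d₁ = (ln(S/K) + (r+σ²/2)T) / (σ√T) = (ln(130.4/134.2) + (0.0296+0.5467²/2)·0.792) / 0.486532 = (-0.028725 + 0.141800) / 0.486532 = 0.232411
d₂ = d₁ − σ√T = 0.232411 − 0.486532 = -0.254121
e^{−rT} = 0.976829
N(−d₁) = 0.408109,  N(−d₂) = 0.600299
Put price V = K·e^{−rT}·N(−d₂) − S·N(−d₁) = 78.693513 − 53.217466 = 25.476047
φ(d₁) = (1/√(2π))·e^{−d₁²/2} = 0.388312
Θ = −S·φ(d₁)·σ/(2√T) + r·K·e^{−rT}·N(−d₂) = −15.553028 + 2.329328 = -13.223700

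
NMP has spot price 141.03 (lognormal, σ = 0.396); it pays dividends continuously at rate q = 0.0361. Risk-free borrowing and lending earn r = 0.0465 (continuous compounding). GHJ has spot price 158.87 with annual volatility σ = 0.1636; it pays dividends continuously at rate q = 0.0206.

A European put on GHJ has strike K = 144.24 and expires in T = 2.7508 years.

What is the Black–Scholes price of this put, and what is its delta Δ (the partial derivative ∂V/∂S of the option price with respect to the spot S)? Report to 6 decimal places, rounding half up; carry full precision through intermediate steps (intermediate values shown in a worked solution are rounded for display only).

σ√T = 0.1636·√2.7508 = 0.271339
d₁ = (ln(S/K) + (r−q+σ²/2)T) / (σ√T) = (ln(158.87/144.24) + (0.0465−0.0206+0.1636²/2)·2.7508) / 0.271339 = (0.096608 + 0.108058) / 0.271339 = 0.754280
d₂ = d₁ − σ√T = 0.754280 − 0.271339 = 0.482941
e^{−rT} = 0.879931
e^{−qT} = 0.944909
N(−d₁) = 0.225340,  N(−d₂) = 0.314569
Put price V = K·e^{−rT}·N(−d₂) − S·e^{−qT}·N(−d₁) = 39.925455 − 33.827599 = 6.097856
Δ = −e^{−qT}·N(−d₁) = -0.212926

price = 6.097856
Δ = -0.212926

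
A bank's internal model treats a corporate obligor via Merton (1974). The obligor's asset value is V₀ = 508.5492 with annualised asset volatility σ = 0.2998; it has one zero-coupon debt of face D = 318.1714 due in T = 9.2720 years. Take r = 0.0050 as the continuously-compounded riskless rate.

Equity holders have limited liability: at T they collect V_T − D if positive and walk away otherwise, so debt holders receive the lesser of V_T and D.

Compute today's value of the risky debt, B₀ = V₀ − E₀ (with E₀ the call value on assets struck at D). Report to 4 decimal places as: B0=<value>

Apply the equity-as-call identities (strike 318.1714, horizon 9.2720 years):
d₁ = [ln(V₀/D) + (r + σ²/2)T] / (σ√T)
   = [ln(508.5492/318.1714) + (0.0050 + 0.5·0.2998²)·9.2720] / (0.2998·√9.2720)
   = [0.468972 + 0.463044] / 0.912890 = 1.020951
d₂ = d₁ − σ√T = 1.020951 − 0.912890 = 0.108061
N(d₁) = 0.846361,  N(d₂) = 0.543026,  e^(−rT) = 0.954698
E₀ = V₀·N(d₁) − D·e^(−rT)·N(d₂)
   = 508.5492·0.846361 − 318.1714·0.954698·0.543026 = 265.467854
B₀ = V₀ − E₀ = 508.5492 − 265.467854 = 243.081346

B0=243.0813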